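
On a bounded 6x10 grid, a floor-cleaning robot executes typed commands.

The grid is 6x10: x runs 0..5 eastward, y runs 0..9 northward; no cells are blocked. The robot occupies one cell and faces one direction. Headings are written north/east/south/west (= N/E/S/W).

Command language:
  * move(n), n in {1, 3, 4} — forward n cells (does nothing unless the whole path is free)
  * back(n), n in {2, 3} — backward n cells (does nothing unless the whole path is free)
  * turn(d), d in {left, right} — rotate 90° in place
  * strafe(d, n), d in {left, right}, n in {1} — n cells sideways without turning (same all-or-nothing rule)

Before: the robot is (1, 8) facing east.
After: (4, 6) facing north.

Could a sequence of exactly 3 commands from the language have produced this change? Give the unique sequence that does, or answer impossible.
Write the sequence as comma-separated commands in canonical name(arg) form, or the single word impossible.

key: running back(2) before move(3) would end elsewhere — order is forced
t0: (1, 8) facing east
[1] after move(3): (4, 8) facing east
[2] after turn(left): (4, 8) facing north
[3] after back(2): (4, 6) facing north
no other 3-command option fits: unique.

move(3), turn(left), back(2)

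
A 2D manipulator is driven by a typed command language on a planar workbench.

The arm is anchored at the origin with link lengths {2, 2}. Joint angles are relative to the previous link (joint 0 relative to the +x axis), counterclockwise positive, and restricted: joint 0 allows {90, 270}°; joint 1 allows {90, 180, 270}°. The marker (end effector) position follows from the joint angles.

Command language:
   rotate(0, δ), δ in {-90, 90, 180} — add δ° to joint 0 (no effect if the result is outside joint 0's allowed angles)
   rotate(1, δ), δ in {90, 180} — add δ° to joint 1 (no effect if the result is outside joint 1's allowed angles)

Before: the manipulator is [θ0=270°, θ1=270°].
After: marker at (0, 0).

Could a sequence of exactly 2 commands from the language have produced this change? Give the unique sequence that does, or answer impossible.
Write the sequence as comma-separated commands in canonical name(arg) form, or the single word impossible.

rotate(1, 180), rotate(1, 90)

key: order matters: swapping rotate(1, 180) and rotate(1, 90) lands elsewhere
start: [θ0=270°, θ1=270°]
step 1 (rotate(1, 180)): [θ0=270°, θ1=90°]
step 2 (rotate(1, 90)): [θ0=270°, θ1=180°]
no other 2-command option fits: unique.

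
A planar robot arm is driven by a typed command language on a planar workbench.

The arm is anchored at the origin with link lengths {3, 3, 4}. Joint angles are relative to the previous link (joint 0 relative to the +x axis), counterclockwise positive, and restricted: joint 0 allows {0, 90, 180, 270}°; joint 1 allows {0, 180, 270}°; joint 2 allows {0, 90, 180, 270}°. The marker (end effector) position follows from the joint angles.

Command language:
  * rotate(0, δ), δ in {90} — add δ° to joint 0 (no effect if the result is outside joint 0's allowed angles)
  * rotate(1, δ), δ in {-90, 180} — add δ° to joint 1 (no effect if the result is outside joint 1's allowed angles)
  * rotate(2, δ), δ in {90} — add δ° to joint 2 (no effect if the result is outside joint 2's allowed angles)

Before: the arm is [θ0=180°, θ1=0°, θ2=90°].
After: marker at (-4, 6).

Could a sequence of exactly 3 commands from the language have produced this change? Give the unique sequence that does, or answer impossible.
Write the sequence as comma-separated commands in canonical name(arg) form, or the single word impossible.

rotate(0, 90), rotate(0, 90), rotate(0, 90)

from: [θ0=180°, θ1=0°, θ2=90°]
[1] after rotate(0, 90): [θ0=270°, θ1=0°, θ2=90°]
[2] after rotate(0, 90): [θ0=0°, θ1=0°, θ2=90°]
[3] after rotate(0, 90): [θ0=90°, θ1=0°, θ2=90°]
no rival 3-sequence matches.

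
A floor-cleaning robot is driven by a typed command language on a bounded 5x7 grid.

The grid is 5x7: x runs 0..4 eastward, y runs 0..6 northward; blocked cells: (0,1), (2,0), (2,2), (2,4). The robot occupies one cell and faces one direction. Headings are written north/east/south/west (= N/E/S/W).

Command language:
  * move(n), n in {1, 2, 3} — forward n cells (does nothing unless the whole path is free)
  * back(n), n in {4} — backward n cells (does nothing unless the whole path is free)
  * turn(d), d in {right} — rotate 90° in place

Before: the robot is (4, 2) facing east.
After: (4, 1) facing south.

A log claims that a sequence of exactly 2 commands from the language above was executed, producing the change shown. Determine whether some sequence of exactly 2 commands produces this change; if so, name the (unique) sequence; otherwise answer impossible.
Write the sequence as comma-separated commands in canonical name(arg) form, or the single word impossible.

key: position moved to (4,1) AND the heading swung to S — translation plus rotation needed
begin: (4, 2) facing east
step 1 (turn(right)): (4, 2) facing south
step 2 (move(1)): (4, 1) facing south
no other 2-command option fits: unique.

turn(right), move(1)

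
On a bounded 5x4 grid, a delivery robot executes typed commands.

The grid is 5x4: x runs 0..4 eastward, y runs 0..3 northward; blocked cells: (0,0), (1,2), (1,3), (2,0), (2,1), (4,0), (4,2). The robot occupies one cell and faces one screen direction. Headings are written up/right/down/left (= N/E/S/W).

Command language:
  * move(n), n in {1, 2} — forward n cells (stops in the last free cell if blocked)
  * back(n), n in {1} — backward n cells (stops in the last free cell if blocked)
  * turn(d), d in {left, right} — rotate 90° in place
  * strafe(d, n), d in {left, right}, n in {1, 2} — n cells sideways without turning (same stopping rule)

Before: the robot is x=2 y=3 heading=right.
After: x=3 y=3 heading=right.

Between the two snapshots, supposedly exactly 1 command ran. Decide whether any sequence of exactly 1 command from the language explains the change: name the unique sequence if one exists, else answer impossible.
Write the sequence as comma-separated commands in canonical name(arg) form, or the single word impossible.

move(1)

key: heading stays E — the single command does not turn
from: x=2 y=3 heading=right
step 1 (move(1)): x=3 y=3 heading=right
all 9 alternatives checked — unique.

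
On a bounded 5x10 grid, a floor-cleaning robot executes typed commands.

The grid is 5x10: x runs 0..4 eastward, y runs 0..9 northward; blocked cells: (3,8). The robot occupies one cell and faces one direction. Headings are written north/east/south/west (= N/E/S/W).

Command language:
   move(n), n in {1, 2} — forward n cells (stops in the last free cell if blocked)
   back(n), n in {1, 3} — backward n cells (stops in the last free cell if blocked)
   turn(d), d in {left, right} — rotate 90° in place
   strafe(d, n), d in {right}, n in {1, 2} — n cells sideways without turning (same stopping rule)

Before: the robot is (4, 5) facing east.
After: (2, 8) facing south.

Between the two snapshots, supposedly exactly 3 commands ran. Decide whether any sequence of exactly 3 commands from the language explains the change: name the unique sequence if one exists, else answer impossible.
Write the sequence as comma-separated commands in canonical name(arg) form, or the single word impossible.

turn(right), strafe(right, 2), back(3)

key: order matters: swapping turn(right) and back(3) lands elsewhere
initial: (4, 5) facing east
t=1 turn(right) ⇒ (4, 5) facing south
t=2 strafe(right, 2) ⇒ (2, 5) facing south
t=3 back(3) ⇒ (2, 8) facing south
no other 3-command option fits: unique.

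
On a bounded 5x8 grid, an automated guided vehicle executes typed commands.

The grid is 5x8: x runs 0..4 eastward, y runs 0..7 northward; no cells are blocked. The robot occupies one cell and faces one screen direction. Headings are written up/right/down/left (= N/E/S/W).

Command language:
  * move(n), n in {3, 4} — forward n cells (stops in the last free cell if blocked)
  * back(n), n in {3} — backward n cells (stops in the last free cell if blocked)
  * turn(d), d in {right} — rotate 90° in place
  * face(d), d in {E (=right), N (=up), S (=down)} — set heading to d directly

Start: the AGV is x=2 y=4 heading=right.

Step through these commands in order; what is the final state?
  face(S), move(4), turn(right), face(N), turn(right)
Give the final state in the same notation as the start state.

start: x=2 y=4 heading=right
[1] after face(S): x=2 y=4 heading=down
[2] after move(4): x=2 y=0 heading=down
[3] after turn(right): x=2 y=0 heading=left
[4] after face(N): x=2 y=0 heading=up
[5] after turn(right): x=2 y=0 heading=right

x=2 y=0 heading=right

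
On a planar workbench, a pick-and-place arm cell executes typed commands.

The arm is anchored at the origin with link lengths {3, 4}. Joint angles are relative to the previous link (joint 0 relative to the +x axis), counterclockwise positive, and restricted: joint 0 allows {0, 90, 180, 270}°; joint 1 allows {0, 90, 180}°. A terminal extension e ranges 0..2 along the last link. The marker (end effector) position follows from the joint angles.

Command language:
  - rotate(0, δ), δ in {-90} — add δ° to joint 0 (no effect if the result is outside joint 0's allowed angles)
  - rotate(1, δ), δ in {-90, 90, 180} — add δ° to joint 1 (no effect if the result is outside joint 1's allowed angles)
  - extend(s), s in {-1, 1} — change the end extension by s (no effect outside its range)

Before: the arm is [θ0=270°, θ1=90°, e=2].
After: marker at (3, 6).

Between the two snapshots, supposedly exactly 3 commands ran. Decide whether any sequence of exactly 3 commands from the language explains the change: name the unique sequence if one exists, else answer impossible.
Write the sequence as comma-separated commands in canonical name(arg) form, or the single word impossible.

start: [θ0=270°, θ1=90°, e=2]
step 1 (rotate(0, -90)): [θ0=180°, θ1=90°, e=2]
step 2 (rotate(0, -90)): [θ0=90°, θ1=90°, e=2]
step 3 (rotate(0, -90)): [θ0=0°, θ1=90°, e=2]
no rival 3-sequence matches.

rotate(0, -90), rotate(0, -90), rotate(0, -90)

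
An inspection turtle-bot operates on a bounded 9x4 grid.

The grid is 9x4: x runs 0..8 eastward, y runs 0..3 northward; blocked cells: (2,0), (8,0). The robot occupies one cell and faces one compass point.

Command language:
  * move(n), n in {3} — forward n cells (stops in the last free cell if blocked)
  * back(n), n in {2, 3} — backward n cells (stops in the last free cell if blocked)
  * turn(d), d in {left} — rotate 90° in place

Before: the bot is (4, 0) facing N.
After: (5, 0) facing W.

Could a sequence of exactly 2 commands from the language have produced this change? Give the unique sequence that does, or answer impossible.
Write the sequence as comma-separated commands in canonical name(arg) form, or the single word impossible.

checked all 2-command options: none fits.

impossible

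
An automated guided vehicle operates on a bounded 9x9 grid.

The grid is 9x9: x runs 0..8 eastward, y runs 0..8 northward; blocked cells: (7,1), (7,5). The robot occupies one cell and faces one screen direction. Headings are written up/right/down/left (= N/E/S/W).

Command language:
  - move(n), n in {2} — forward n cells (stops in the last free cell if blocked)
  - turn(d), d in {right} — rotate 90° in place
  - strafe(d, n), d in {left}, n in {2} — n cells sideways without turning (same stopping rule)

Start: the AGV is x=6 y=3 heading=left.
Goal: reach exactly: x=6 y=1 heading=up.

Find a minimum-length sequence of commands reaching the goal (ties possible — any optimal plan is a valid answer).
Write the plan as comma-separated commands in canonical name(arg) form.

initial: x=6 y=3 heading=left
t=1 strafe(left, 2) ⇒ x=6 y=1 heading=left
t=2 turn(right) ⇒ x=6 y=1 heading=up
shorter routes all fall short; 2 is best.

strafe(left, 2), turn(right)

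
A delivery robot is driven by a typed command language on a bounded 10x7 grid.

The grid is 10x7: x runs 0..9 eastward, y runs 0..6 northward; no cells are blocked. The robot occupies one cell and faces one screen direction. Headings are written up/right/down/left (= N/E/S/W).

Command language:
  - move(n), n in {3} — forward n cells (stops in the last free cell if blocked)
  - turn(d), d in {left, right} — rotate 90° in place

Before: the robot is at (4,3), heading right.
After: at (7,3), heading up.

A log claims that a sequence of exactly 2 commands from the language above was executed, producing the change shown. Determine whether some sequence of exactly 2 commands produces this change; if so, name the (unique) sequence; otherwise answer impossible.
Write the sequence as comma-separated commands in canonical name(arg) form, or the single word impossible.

key: order matters: swapping move(3) and turn(left) lands elsewhere
from: at (4,3), heading right
t=1 move(3) ⇒ at (7,3), heading right
t=2 turn(left) ⇒ at (7,3), heading up
no rival 2-sequence matches.

move(3), turn(left)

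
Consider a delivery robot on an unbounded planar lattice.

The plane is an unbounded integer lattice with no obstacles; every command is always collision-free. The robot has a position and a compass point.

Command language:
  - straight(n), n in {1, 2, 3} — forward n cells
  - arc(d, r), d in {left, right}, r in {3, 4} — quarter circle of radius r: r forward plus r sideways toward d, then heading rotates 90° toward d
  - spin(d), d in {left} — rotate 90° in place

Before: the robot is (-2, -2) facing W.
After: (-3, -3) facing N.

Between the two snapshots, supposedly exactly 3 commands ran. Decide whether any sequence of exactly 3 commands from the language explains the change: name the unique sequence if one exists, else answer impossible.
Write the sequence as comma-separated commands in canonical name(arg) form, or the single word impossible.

key: running arc(left, 3) before arc(left, 4) would end elsewhere — order is forced
t0: (-2, -2) facing W
t=1 arc(left, 4) ⇒ (-6, -6) facing S
t=2 spin(left) ⇒ (-6, -6) facing E
t=3 arc(left, 3) ⇒ (-3, -3) facing N
no other 3-command option fits: unique.

arc(left, 4), spin(left), arc(left, 3)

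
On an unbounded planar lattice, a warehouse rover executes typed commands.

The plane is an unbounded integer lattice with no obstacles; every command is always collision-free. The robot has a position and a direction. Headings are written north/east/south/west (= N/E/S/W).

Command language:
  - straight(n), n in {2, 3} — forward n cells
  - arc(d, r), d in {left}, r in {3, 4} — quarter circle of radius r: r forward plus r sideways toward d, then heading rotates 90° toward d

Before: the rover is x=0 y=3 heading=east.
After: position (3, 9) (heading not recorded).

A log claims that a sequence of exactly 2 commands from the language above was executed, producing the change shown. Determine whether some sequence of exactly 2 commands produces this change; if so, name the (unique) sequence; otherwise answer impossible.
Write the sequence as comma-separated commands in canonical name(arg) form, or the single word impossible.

arc(left, 3), straight(3)

key: order matters: swapping arc(left, 3) and straight(3) lands elsewhere
t0: x=0 y=3 heading=east
step 1 (arc(left, 3)): x=3 y=6 heading=north
step 2 (straight(3)): x=3 y=9 heading=north
no rival 2-sequence matches.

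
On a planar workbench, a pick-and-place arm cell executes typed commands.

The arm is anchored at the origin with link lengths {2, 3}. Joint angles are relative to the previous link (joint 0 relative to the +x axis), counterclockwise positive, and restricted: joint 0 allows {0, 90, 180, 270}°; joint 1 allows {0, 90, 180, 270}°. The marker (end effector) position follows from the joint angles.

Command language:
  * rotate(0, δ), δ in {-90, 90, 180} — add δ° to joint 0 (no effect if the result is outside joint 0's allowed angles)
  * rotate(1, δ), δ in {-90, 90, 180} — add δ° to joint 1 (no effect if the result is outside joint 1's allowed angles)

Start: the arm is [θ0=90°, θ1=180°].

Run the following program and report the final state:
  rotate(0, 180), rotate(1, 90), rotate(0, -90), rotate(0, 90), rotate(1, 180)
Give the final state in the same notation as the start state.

t0: [θ0=90°, θ1=180°]
step 1 (rotate(0, 180)): [θ0=270°, θ1=180°]
step 2 (rotate(1, 90)): [θ0=270°, θ1=270°]
step 3 (rotate(0, -90)): [θ0=180°, θ1=270°]
step 4 (rotate(0, 90)): [θ0=270°, θ1=270°]
step 5 (rotate(1, 180)): [θ0=270°, θ1=90°]

[θ0=270°, θ1=90°]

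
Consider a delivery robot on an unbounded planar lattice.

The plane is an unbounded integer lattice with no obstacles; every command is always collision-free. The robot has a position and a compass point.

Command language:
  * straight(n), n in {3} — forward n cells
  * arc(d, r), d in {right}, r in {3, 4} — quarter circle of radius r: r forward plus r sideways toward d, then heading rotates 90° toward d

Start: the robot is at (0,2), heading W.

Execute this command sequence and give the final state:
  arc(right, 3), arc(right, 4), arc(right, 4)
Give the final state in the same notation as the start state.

at (5,5), heading S

begin: at (0,2), heading W
1. arc(right, 3) → at (-3,5), heading N
2. arc(right, 4) → at (1,9), heading E
3. arc(right, 4) → at (5,5), heading S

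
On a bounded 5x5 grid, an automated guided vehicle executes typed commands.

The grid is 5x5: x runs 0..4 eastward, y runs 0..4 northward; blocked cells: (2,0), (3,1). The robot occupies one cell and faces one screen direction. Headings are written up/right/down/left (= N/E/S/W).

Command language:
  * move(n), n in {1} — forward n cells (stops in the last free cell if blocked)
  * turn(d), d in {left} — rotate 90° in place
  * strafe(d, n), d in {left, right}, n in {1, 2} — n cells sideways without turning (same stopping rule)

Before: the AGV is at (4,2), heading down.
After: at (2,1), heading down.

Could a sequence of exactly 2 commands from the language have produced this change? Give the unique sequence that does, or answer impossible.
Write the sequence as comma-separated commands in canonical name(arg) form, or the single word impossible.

key: still facing S at the end — nothing in the sequence rotates
t0: at (4,2), heading down
1. strafe(right, 2) → at (2,2), heading down
2. move(1) → at (2,1), heading down
no other 2-command option fits: unique.

strafe(right, 2), move(1)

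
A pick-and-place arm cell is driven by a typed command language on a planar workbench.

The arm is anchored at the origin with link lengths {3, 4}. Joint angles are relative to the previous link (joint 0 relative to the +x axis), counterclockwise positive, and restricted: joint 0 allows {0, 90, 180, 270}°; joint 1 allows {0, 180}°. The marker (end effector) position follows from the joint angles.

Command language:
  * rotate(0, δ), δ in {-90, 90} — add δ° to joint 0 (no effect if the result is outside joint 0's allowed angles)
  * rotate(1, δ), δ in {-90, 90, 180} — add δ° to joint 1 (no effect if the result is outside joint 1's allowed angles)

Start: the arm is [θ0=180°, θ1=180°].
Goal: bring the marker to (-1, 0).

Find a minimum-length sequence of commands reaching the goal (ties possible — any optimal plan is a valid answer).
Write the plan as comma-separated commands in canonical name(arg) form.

rotate(0, -90), rotate(0, -90)

from: [θ0=180°, θ1=180°]
1. rotate(0, -90) → [θ0=90°, θ1=180°]
2. rotate(0, -90) → [θ0=0°, θ1=180°]
nothing shorter than 2 reaches the goal.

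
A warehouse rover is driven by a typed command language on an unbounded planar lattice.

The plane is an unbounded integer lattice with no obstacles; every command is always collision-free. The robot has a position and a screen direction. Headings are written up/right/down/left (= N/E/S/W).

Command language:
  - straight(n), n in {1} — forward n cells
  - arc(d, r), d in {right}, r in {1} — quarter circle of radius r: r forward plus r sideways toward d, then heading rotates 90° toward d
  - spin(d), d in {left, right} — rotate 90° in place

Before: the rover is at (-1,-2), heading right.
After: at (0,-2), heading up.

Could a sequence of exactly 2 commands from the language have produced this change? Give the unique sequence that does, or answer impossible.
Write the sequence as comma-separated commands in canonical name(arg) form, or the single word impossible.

straight(1), spin(left)

key: position moved to (0,-2) AND the heading swung to N — translation plus rotation needed
begin: at (-1,-2), heading right
step 1 (straight(1)): at (0,-2), heading right
step 2 (spin(left)): at (0,-2), heading up
no other 2-command option fits: unique.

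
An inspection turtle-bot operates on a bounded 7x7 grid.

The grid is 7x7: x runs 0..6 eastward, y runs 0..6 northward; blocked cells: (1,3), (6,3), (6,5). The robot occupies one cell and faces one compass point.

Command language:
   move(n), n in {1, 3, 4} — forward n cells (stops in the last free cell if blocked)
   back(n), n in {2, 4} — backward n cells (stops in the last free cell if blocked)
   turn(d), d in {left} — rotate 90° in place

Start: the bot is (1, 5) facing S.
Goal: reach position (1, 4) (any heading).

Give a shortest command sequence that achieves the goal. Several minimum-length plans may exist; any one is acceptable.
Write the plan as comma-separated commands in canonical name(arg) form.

from: (1, 5) facing S
t=1 move(3) ⇒ (1, 4) facing S
shorter routes all fall short; 1 is best.

move(3)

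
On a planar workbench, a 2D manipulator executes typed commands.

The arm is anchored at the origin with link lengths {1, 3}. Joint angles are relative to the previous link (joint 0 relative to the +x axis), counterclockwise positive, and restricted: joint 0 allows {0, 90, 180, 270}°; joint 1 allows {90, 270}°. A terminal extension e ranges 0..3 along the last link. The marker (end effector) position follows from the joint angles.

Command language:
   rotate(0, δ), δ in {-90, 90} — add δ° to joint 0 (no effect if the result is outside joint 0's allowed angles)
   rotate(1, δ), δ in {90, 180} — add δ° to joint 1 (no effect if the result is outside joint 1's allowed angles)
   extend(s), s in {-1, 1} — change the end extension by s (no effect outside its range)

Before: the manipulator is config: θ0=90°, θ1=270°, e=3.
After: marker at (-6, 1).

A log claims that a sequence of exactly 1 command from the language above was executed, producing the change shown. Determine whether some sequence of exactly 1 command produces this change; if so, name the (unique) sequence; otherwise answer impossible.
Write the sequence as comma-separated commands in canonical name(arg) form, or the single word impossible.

begin: config: θ0=90°, θ1=270°, e=3
t=1 rotate(1, 180) ⇒ config: θ0=90°, θ1=90°, e=3
uniquely the one of 6 1-step routes that fits.

rotate(1, 180)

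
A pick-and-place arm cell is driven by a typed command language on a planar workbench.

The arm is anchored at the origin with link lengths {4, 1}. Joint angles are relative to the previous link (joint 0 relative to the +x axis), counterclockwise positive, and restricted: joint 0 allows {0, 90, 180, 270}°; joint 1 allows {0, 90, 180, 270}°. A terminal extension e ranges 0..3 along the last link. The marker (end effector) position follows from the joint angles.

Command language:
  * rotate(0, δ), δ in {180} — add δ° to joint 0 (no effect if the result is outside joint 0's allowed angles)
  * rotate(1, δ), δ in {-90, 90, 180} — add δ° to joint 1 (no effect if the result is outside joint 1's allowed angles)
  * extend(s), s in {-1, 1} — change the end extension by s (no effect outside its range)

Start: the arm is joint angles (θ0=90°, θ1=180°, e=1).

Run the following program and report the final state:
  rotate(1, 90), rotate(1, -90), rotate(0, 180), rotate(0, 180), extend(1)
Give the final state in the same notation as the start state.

joint angles (θ0=90°, θ1=180°, e=2)

t0: joint angles (θ0=90°, θ1=180°, e=1)
step 1 (rotate(1, 90)): joint angles (θ0=90°, θ1=270°, e=1)
step 2 (rotate(1, -90)): joint angles (θ0=90°, θ1=180°, e=1)
step 3 (rotate(0, 180)): joint angles (θ0=270°, θ1=180°, e=1)
step 4 (rotate(0, 180)): joint angles (θ0=90°, θ1=180°, e=1)
step 5 (extend(1)): joint angles (θ0=90°, θ1=180°, e=2)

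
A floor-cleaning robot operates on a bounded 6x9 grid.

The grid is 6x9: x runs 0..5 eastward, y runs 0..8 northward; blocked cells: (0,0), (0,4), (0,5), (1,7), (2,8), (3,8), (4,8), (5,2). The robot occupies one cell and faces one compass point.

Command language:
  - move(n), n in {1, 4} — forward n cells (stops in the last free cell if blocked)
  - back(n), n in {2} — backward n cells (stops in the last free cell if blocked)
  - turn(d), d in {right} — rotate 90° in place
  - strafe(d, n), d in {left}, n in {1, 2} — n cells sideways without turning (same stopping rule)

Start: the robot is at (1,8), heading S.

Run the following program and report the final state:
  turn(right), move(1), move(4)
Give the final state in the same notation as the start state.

at (0,8), heading W

start: at (1,8), heading S
[1] after turn(right): at (1,8), heading W
[2] after move(1): at (0,8), heading W
[3] after move(4): at (0,8), heading W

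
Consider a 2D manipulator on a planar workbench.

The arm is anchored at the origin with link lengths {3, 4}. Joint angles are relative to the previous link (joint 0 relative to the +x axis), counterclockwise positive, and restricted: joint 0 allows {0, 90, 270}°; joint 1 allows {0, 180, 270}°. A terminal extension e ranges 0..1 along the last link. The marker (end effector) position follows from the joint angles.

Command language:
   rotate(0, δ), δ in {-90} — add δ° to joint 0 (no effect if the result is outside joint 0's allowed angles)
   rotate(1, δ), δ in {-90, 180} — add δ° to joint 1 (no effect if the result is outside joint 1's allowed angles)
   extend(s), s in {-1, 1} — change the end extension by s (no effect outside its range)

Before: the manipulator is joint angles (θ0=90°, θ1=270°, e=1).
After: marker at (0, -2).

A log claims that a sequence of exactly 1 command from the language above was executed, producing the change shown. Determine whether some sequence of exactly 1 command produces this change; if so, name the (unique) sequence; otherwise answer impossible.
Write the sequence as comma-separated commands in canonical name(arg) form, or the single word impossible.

rotate(1, -90)

t0: joint angles (θ0=90°, θ1=270°, e=1)
step 1 (rotate(1, -90)): joint angles (θ0=90°, θ1=180°, e=1)
no rival 1-sequence matches.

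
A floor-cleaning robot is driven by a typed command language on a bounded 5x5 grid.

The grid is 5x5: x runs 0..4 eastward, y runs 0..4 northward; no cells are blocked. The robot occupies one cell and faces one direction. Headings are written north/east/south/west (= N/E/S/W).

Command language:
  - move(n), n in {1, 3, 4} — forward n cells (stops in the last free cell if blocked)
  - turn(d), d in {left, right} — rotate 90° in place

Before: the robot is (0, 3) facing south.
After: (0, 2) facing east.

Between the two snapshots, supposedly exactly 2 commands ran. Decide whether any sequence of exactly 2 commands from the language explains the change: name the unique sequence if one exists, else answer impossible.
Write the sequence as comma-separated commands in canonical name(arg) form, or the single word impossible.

key: order matters: swapping move(1) and turn(left) lands elsewhere
begin: (0, 3) facing south
[1] after move(1): (0, 2) facing south
[2] after turn(left): (0, 2) facing east
no other 2-command option fits: unique.

move(1), turn(left)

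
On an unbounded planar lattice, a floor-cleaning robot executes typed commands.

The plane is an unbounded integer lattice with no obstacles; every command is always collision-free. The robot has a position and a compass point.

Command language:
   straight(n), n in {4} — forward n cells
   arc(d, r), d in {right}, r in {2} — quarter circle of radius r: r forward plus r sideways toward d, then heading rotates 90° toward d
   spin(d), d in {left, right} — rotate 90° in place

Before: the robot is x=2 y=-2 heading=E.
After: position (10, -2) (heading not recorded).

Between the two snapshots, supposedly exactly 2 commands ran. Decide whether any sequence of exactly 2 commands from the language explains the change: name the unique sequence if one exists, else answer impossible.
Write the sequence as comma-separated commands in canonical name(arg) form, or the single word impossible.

from: x=2 y=-2 heading=E
step 1 (straight(4)): x=6 y=-2 heading=E
step 2 (straight(4)): x=10 y=-2 heading=E
uniquely the one of 16 2-step routes that fits.

straight(4), straight(4)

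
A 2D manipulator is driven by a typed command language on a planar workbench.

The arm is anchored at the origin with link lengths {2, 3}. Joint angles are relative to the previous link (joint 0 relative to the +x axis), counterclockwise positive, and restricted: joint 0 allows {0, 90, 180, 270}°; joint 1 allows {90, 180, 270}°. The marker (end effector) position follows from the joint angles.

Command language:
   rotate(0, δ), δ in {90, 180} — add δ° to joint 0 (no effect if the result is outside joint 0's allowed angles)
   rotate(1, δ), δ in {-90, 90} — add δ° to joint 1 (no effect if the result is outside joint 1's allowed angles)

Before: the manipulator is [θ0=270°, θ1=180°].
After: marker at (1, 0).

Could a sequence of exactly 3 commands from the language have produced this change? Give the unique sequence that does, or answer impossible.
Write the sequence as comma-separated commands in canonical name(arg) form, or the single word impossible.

rotate(0, 90), rotate(0, 90), rotate(0, 90)

begin: [θ0=270°, θ1=180°]
[1] after rotate(0, 90): [θ0=0°, θ1=180°]
[2] after rotate(0, 90): [θ0=90°, θ1=180°]
[3] after rotate(0, 90): [θ0=180°, θ1=180°]
all 64 alternatives checked — unique.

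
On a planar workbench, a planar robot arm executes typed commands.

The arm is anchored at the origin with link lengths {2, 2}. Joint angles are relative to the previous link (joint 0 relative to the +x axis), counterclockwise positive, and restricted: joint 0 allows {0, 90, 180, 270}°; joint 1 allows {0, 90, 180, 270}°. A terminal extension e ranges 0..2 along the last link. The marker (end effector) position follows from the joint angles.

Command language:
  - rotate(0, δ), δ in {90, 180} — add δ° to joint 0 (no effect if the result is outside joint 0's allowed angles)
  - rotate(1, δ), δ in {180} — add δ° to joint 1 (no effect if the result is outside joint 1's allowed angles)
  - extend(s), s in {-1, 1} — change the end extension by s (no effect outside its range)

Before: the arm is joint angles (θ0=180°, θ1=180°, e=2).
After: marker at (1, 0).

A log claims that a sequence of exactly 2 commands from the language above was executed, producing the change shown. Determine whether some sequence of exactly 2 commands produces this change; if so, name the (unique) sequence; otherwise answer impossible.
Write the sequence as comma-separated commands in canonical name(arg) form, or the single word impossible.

key: running extend(-1) before extend(1) would end elsewhere — order is forced
initial: joint angles (θ0=180°, θ1=180°, e=2)
t=1 extend(1) ⇒ joint angles (θ0=180°, θ1=180°, e=2)
t=2 extend(-1) ⇒ joint angles (θ0=180°, θ1=180°, e=1)
no rival 2-sequence matches.

extend(1), extend(-1)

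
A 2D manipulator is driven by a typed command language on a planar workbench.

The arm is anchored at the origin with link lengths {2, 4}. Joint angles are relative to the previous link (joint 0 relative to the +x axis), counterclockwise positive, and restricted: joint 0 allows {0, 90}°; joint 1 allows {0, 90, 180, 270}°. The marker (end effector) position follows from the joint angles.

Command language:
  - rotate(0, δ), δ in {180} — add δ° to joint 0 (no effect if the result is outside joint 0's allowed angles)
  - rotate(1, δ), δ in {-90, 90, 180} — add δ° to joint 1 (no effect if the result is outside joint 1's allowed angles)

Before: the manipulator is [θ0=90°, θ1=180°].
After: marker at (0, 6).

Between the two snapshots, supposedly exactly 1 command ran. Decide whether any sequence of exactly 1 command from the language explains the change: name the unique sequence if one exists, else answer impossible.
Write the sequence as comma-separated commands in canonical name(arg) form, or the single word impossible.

rotate(1, 180)

t0: [θ0=90°, θ1=180°]
t=1 rotate(1, 180) ⇒ [θ0=90°, θ1=0°]
no other 1-command option fits: unique.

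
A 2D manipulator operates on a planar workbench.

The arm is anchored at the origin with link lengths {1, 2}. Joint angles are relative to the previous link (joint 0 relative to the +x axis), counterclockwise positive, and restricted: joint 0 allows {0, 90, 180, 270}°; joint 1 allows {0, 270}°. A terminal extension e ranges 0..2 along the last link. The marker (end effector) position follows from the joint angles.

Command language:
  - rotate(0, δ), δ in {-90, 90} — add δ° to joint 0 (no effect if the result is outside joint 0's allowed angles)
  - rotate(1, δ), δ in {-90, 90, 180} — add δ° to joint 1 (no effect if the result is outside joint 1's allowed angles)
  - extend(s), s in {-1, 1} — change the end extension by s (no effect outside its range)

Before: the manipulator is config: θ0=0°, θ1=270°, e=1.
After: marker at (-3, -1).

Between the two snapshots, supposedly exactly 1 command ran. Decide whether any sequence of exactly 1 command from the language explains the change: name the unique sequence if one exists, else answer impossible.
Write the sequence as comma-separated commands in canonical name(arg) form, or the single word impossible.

rotate(0, -90)

initial: config: θ0=0°, θ1=270°, e=1
t=1 rotate(0, -90) ⇒ config: θ0=270°, θ1=270°, e=1
no rival 1-sequence matches.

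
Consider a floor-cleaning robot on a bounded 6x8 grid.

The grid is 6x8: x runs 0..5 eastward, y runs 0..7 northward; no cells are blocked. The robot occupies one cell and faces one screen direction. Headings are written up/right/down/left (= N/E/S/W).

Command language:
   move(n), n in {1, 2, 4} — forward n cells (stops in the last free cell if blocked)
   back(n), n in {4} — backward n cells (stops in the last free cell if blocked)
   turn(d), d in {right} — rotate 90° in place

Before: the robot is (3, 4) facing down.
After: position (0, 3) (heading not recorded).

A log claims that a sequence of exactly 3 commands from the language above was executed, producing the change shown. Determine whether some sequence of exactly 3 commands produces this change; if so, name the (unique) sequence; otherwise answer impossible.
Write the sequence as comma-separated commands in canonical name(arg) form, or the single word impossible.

move(1), turn(right), move(4)

key: move(4) runs into the grid edge before its full distance
start: (3, 4) facing down
t=1 move(1) ⇒ (3, 3) facing down
t=2 turn(right) ⇒ (3, 3) facing left
t=3 move(4) ⇒ (0, 3) facing left
no other 3-command option fits: unique.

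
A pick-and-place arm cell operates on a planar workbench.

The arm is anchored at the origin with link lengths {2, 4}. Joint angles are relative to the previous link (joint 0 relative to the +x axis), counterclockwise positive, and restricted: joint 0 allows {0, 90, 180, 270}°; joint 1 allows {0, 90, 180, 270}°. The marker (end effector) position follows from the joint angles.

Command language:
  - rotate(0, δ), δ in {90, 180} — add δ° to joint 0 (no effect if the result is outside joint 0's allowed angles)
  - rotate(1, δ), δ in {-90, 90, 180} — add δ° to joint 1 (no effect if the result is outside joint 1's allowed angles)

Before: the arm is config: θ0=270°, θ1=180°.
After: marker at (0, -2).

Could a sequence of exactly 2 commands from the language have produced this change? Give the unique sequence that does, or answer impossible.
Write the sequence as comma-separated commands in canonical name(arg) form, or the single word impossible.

rotate(0, 90), rotate(0, 90)

from: config: θ0=270°, θ1=180°
step 1 (rotate(0, 90)): config: θ0=0°, θ1=180°
step 2 (rotate(0, 90)): config: θ0=90°, θ1=180°
all 25 alternatives checked — unique.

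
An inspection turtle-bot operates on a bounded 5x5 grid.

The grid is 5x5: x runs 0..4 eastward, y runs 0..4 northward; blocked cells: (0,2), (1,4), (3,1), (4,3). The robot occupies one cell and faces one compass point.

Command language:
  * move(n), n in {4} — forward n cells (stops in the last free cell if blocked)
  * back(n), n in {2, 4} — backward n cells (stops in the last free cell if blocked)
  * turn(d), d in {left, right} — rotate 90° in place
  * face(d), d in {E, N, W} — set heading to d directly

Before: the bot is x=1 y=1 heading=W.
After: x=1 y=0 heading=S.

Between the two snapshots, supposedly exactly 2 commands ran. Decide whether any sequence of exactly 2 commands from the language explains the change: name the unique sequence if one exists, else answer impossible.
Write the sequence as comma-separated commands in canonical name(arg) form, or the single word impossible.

turn(left), move(4)

key: cell and facing (now S) both changed — the 2 commands mix motion and turning
from: x=1 y=1 heading=W
[1] after turn(left): x=1 y=1 heading=S
[2] after move(4): x=1 y=0 heading=S
uniquely the one of 64 2-step routes that fits.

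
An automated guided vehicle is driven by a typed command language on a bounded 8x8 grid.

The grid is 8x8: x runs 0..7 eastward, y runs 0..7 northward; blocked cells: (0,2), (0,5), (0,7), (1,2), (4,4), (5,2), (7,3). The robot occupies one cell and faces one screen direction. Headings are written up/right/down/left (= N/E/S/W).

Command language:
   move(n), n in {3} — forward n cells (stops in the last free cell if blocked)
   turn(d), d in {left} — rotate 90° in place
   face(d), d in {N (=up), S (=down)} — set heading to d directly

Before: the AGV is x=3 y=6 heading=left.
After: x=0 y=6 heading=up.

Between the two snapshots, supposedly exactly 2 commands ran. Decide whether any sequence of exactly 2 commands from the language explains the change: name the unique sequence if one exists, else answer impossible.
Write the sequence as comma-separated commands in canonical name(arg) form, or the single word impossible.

key: running face(N) before move(3) would end elsewhere — order is forced
from: x=3 y=6 heading=left
1. move(3) → x=0 y=6 heading=left
2. face(N) → x=0 y=6 heading=up
uniquely the one of 16 2-step routes that fits.

move(3), face(N)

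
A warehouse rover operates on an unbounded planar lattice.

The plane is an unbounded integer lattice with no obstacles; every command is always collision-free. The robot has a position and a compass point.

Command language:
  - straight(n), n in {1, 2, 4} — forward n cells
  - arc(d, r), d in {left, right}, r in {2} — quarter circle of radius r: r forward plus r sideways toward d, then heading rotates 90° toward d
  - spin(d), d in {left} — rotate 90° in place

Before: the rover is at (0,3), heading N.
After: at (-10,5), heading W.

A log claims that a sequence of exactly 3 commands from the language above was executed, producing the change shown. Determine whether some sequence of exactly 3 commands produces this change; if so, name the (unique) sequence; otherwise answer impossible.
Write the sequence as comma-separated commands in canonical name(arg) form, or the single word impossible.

key: order matters: swapping arc(left, 2) and straight(4) lands elsewhere
initial: at (0,3), heading N
1. arc(left, 2) → at (-2,5), heading W
2. straight(4) → at (-6,5), heading W
3. straight(4) → at (-10,5), heading W
no other 3-command option fits: unique.

arc(left, 2), straight(4), straight(4)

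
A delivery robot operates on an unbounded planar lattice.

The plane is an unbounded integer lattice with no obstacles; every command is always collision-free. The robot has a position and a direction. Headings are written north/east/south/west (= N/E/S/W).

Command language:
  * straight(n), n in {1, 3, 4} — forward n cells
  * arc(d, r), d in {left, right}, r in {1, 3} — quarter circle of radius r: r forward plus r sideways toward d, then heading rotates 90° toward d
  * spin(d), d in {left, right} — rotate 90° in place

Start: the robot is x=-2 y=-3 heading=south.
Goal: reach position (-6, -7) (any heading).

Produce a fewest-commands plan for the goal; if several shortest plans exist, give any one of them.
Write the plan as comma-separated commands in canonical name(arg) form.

arc(right, 1), arc(left, 3)

t0: x=-2 y=-3 heading=south
[1] after arc(right, 1): x=-3 y=-4 heading=west
[2] after arc(left, 3): x=-6 y=-7 heading=south
shorter routes all fall short; 2 is best.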